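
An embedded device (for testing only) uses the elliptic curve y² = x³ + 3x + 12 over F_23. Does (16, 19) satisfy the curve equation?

yes

y² = 19² ≡ 16; x³ + 3x + 12 = 4156 ≡ 16 (mod 23). 16 = 16.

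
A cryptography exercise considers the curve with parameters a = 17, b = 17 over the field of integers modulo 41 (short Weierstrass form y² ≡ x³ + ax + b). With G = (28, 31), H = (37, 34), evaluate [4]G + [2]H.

(22, 16)

First 4G:
Double-and-add on 4 = (100)₂. Start with G = (28, 31) for the leading 1-bit.
double: tangent at (28, 31): λ = (3·28² + 17)/(2·31) ≡ 32/21. 21⁻¹ ≡ 2 (mod 41) since 21·2 = 42 ≡ 1, so λ ≡ 32·2 ≡ 23.
  x = λ² - 28 - 28 = 529 - 56 ≡ 22; y = λ·(28 - 22) - 31 ≡ 25. → (22, 25)
double: tangent at (22, 25): λ = (3·22² + 17)/(2·25) ≡ 34/9. 9⁻¹ ≡ 32 (mod 41), so λ ≡ 34·32 ≡ 22.
  x = λ² - 22 - 22 = 484 - 44 ≡ 30; y = λ·(22 - 30) - 25 ≡ 4. → (30, 4)
4G = (30, 4).
Next 2H:
Repeated addition: build up to 2H.
2H: tangent at (37, 34): λ = (3·37² + 17)/(2·34) ≡ 24/27. 27⁻¹ ≡ 38 (mod 41), so λ ≡ 24·38 ≡ 10.
  x = λ² - 37 - 37 = 100 - 74 ≡ 26; y = λ·(37 - 26) - 34 ≡ 35. → (26, 35)
2H = (26, 35).
Finally 4G + 2H:
(30, 4) + (26, 35). λ = (35 - 4)/(26 - 30) ≡ 31/37 mod 41. 37⁻¹ ≡ 10 (mod 41), so λ ≡ 23.
  x = λ² - 30 - 26 = 529 - 56 ≡ 22; y = λ·(30 - 22) - 4 ≡ 16. → (22, 16)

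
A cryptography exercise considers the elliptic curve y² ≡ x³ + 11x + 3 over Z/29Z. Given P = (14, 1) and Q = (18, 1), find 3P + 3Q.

(17, 12)

First 3P:
Repeated addition: build up to 3P.
2P: tangent at (14, 1): λ = (3·14² + 11)/(2·1) ≡ 19/2. 2⁻¹ ≡ 15 (mod 29), so λ ≡ 19·15 ≡ 24.
  x = λ² - 14 - 14 = 576 - 28 ≡ 26; y = λ·(14 - 26) - 1 ≡ 1. → (26, 1)
3P: (26, 1) + (14, 1). λ = (1 - 1)/(14 - 26) ≡ 0/17 mod 29. 17⁻¹ ≡ 12 (mod 29), so λ ≡ 0.
  x = λ² - 26 - 14 = 0 - 40 ≡ 18; y = λ·(26 - 18) - 1 ≡ 28. → (18, 28)
3P = (18, 28).
Next 3Q:
Repeated addition: build up to 3Q.
2Q: tangent at (18, 1): λ = (3·18² + 11)/(2·1) ≡ 26/2. 2⁻¹ ≡ 15 (mod 29), so λ ≡ 26·15 ≡ 13.
  x = λ² - 18 - 18 = 169 - 36 ≡ 17; y = λ·(18 - 17) - 1 ≡ 12. → (17, 12)
3Q: (17, 12) + (18, 1). λ = (1 - 12)/(18 - 17) ≡ 18/1 mod 29. 1⁻¹ ≡ 1 (mod 29), so λ ≡ 18.
  x = λ² - 17 - 18 = 324 - 35 ≡ 28; y = λ·(17 - 28) - 12 ≡ 22. → (28, 22)
3Q = (28, 22).
Finally 3P + 3Q:
(18, 28) + (28, 22). λ = (22 - 28)/(28 - 18) ≡ 23/10 mod 29. 10⁻¹ ≡ 3 (mod 29) since 10·3 = 30 ≡ 1, so λ ≡ 11.
  x = λ² - 18 - 28 = 121 - 46 ≡ 17; y = λ·(18 - 17) - 28 ≡ 12. → (17, 12)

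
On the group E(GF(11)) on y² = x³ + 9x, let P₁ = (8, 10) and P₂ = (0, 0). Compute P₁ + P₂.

(8, 1)

(8, 10) + (0, 0). λ = (0 - 10)/(0 - 8) ≡ 1/3 mod 11. 3⁻¹ ≡ 4 (mod 11), so λ ≡ 4.
  x = λ² - 8 - 0 = 16 - 8 ≡ 8; y = λ·(8 - 8) - 10 ≡ 1. → (8, 1)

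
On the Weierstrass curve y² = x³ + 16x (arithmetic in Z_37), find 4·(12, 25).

(12, 25)

Write P = (12, 25).
Double-and-add on 4 = (100)₂. Start with P = (12, 25) for the leading 1-bit.
double: tangent at (12, 25): λ = (3·12² + 16)/(2·25) ≡ 4/13. 13⁻¹ ≡ 20 (mod 37) since 13·20 = 260 ≡ 1, so λ ≡ 4·20 ≡ 6.
  x = λ² - 12 - 12 = 36 - 24 ≡ 12; y = λ·(12 - 12) - 25 ≡ 12. → (12, 12)
double: tangent at (12, 12): λ = (3·12² + 16)/(2·12) ≡ 4/24. 24⁻¹ ≡ 17 (mod 37), so λ ≡ 4·17 ≡ 31.
  x = λ² - 12 - 12 = 961 - 24 ≡ 12; y = λ·(12 - 12) - 12 ≡ 25. → (12, 25)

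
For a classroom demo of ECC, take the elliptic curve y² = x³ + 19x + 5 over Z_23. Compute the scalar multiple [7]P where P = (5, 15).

(16, 14)

Double-and-add on 7 = (111)₂. Start with P = (5, 15) for the leading 1-bit.
double: tangent at (5, 15): λ = (3·5² + 19)/(2·15) ≡ 2/7. 7⁻¹ ≡ 10 (mod 23), so λ ≡ 2·10 ≡ 20.
  x = λ² - 5 - 5 = 400 - 10 ≡ 22; y = λ·(5 - 22) - 15 ≡ 13. → (22, 13)
add P: (22, 13) + (5, 15). λ = (15 - 13)/(5 - 22) ≡ 2/6 mod 23. 6⁻¹ ≡ 4 (mod 23), so λ ≡ 8.
  x = λ² - 22 - 5 = 64 - 27 ≡ 14; y = λ·(22 - 14) - 13 ≡ 5. → (14, 5)
double: tangent at (14, 5): λ = (3·14² + 19)/(2·5) ≡ 9/10. 10⁻¹ ≡ 7 (mod 23) since 10·7 = 70 ≡ 1, so λ ≡ 9·7 ≡ 17.
  x = λ² - 14 - 14 = 289 - 28 ≡ 8; y = λ·(14 - 8) - 5 ≡ 5. → (8, 5)
add P: (8, 5) + (5, 15). λ = (15 - 5)/(5 - 8) ≡ 10/20 mod 23. 20⁻¹ ≡ 15 (mod 23), so λ ≡ 12.
  x = λ² - 8 - 5 = 144 - 13 ≡ 16; y = λ·(8 - 16) - 5 ≡ 14. → (16, 14)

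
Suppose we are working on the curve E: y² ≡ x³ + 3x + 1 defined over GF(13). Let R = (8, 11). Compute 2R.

(10, 2)

tangent at (8, 11): λ = (3·8² + 3)/(2·11) ≡ 0/9. 9⁻¹ ≡ 3 (mod 13) since 9·3 = 27 ≡ 1, so λ ≡ 0·3 ≡ 0.
  x = λ² - 8 - 8 = 0 - 16 ≡ 10; y = λ·(8 - 10) - 11 ≡ 2. → (10, 2)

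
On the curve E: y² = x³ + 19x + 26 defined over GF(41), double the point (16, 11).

(1, 28)

tangent at (16, 11): λ = (3·16² + 19)/(2·11) ≡ 8/22. 22⁻¹ ≡ 28 (mod 41), so λ ≡ 8·28 ≡ 19.
  x = λ² - 16 - 16 = 361 - 32 ≡ 1; y = λ·(16 - 1) - 11 ≡ 28. → (1, 28)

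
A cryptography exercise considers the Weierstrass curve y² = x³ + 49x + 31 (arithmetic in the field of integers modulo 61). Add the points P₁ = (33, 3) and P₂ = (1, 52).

(30, 21)

(33, 3) + (1, 52). λ = (52 - 3)/(1 - 33) ≡ 49/29 mod 61. 29⁻¹ ≡ 40 (mod 61), so λ ≡ 8.
  x = λ² - 33 - 1 = 64 - 34 ≡ 30; y = λ·(33 - 30) - 3 ≡ 21. → (30, 21)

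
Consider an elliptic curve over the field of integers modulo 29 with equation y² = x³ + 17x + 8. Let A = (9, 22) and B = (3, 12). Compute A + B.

(9, 22) + (3, 12). λ = (12 - 22)/(3 - 9) ≡ 19/23 mod 29. 23⁻¹ ≡ 24 (mod 29), so λ ≡ 21.
  x = λ² - 9 - 3 = 441 - 12 ≡ 23; y = λ·(9 - 23) - 22 ≡ 3. → (23, 3)

(23, 3)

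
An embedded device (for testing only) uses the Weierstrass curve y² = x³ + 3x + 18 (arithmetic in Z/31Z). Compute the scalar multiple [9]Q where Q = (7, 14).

Double-and-add on 9 = (1001)₂. Start with Q = (7, 14) for the leading 1-bit.
double: tangent at (7, 14): λ = (3·7² + 3)/(2·14) ≡ 26/28. 28⁻¹ ≡ 10 (mod 31), so λ ≡ 26·10 ≡ 12.
  x = λ² - 7 - 7 = 144 - 14 ≡ 6; y = λ·(7 - 6) - 14 ≡ 29. → (6, 29)
double: tangent at (6, 29): λ = (3·6² + 3)/(2·29) ≡ 18/27. 27⁻¹ ≡ 23 (mod 31), so λ ≡ 18·23 ≡ 11.
  x = λ² - 6 - 6 = 121 - 12 ≡ 16; y = λ·(6 - 16) - 29 ≡ 16. → (16, 16)
double: tangent at (16, 16): λ = (3·16² + 3)/(2·16) ≡ 27/1. 1⁻¹ ≡ 1 (mod 31) since 1·1 = 1 ≡ 1, so λ ≡ 27·1 ≡ 27.
  x = λ² - 16 - 16 = 729 - 32 ≡ 15; y = λ·(16 - 15) - 16 ≡ 11. → (15, 11)
add Q: (15, 11) + (7, 14). λ = (14 - 11)/(7 - 15) ≡ 3/23 mod 31. 23⁻¹ ≡ 27 (mod 31) since 23·27 = 621 ≡ 1, so λ ≡ 19.
  x = λ² - 15 - 7 = 361 - 22 ≡ 29; y = λ·(15 - 29) - 11 ≡ 2. → (29, 2)

(29, 2)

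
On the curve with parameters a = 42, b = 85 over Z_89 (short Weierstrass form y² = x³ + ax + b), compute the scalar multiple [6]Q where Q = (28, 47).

Double-and-add on 6 = (110)₂. Start with Q = (28, 47) for the leading 1-bit.
double: tangent at (28, 47): λ = (3·28² + 42)/(2·47) ≡ 80/5. 5⁻¹ ≡ 18 (mod 89) since 5·18 = 90 ≡ 1, so λ ≡ 80·18 ≡ 16.
  x = λ² - 28 - 28 = 256 - 56 ≡ 22; y = λ·(28 - 22) - 47 ≡ 49. → (22, 49)
add Q: (22, 49) + (28, 47). λ = (47 - 49)/(28 - 22) ≡ 87/6 mod 89. 6⁻¹ ≡ 15 (mod 89) since 6·15 = 90 ≡ 1, so λ ≡ 59.
  x = λ² - 22 - 28 = 3481 - 50 ≡ 49; y = λ·(22 - 49) - 49 ≡ 49. → (49, 49)
double: tangent at (49, 49): λ = (3·49² + 42)/(2·49) ≡ 36/9. 9⁻¹ ≡ 10 (mod 89), so λ ≡ 36·10 ≡ 4.
  x = λ² - 49 - 49 = 16 - 98 ≡ 7; y = λ·(49 - 7) - 49 ≡ 30. → (7, 30)

(7, 30)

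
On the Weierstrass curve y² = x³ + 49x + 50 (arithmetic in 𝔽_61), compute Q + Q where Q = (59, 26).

tangent at (59, 26): λ = (3·59² + 49)/(2·26) ≡ 0/52. 52⁻¹ ≡ 27 (mod 61) since 52·27 = 1404 ≡ 1, so λ ≡ 0·27 ≡ 0.
  x = λ² - 59 - 59 = 0 - 118 ≡ 4; y = λ·(59 - 4) - 26 ≡ 35. → (4, 35)

(4, 35)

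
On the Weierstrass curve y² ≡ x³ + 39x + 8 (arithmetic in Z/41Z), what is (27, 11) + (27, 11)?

(10, 2)

tangent at (27, 11): λ = (3·27² + 39)/(2·11) ≡ 12/22. 22⁻¹ ≡ 28 (mod 41), so λ ≡ 12·28 ≡ 8.
  x = λ² - 27 - 27 = 64 - 54 ≡ 10; y = λ·(27 - 10) - 11 ≡ 2. → (10, 2)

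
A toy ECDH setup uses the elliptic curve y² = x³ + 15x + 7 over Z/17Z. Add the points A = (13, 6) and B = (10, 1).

(13, 6) + (10, 1). λ = (1 - 6)/(10 - 13) ≡ 12/14 mod 17. 14⁻¹ ≡ 11 (mod 17) since 14·11 = 154 ≡ 1, so λ ≡ 13.
  x = λ² - 13 - 10 = 169 - 23 ≡ 10; y = λ·(13 - 10) - 6 ≡ 16. → (10, 16)

(10, 16)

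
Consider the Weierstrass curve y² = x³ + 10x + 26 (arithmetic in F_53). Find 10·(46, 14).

Write P = (46, 14).
Repeated addition: build up to 10P.
2P: tangent at (46, 14): λ = (3·46² + 10)/(2·14) ≡ 51/28. 28⁻¹ ≡ 36 (mod 53), so λ ≡ 51·36 ≡ 34.
  x = λ² - 46 - 46 = 1156 - 92 ≡ 4; y = λ·(46 - 4) - 14 ≡ 36. → (4, 36)
3P: (4, 36) + (46, 14). λ = (14 - 36)/(46 - 4) ≡ 31/42 mod 53. 42⁻¹ ≡ 24 (mod 53) since 42·24 = 1008 ≡ 1, so λ ≡ 2.
  x = λ² - 4 - 46 = 4 - 50 ≡ 7; y = λ·(4 - 7) - 36 ≡ 11. → (7, 11)
4P: (7, 11) + (46, 14). λ = (14 - 11)/(46 - 7) ≡ 3/39 mod 53. 39⁻¹ ≡ 34 (mod 53), so λ ≡ 49.
  x = λ² - 7 - 46 = 2401 - 53 ≡ 16; y = λ·(7 - 16) - 11 ≡ 25. → (16, 25)
5P: (16, 25) + (46, 14). λ = (14 - 25)/(46 - 16) ≡ 42/30 mod 53. 30⁻¹ ≡ 23 (mod 53), so λ ≡ 12.
  x = λ² - 16 - 46 = 144 - 62 ≡ 29; y = λ·(16 - 29) - 25 ≡ 31. → (29, 31)
6P: (29, 31) + (46, 14). λ = (14 - 31)/(46 - 29) ≡ 36/17 mod 53. 17⁻¹ ≡ 25 (mod 53) since 17·25 = 425 ≡ 1, so λ ≡ 52.
  x = λ² - 29 - 46 = 2704 - 75 ≡ 32; y = λ·(29 - 32) - 31 ≡ 25. → (32, 25)
7P: (32, 25) + (46, 14). λ = (14 - 25)/(46 - 32) ≡ 42/14 mod 53. 14⁻¹ ≡ 19 (mod 53), so λ ≡ 3.
  x = λ² - 32 - 46 = 9 - 78 ≡ 37; y = λ·(32 - 37) - 25 ≡ 13. → (37, 13)
8P: (37, 13) + (46, 14). λ = (14 - 13)/(46 - 37) ≡ 1/9 mod 53. 9⁻¹ ≡ 6 (mod 53) since 9·6 = 54 ≡ 1, so λ ≡ 6.
  x = λ² - 37 - 46 = 36 - 83 ≡ 6; y = λ·(37 - 6) - 13 ≡ 14. → (6, 14)
9P: (6, 14) + (46, 14). λ = (14 - 14)/(46 - 6) ≡ 0/40 mod 53. 40⁻¹ ≡ 4 (mod 53), so λ ≡ 0.
  x = λ² - 6 - 46 = 0 - 52 ≡ 1; y = λ·(6 - 1) - 14 ≡ 39. → (1, 39)
10P: (1, 39) + (46, 14). λ = (14 - 39)/(46 - 1) ≡ 28/45 mod 53. 45⁻¹ ≡ 33 (mod 53), so λ ≡ 23.
  x = λ² - 1 - 46 = 529 - 47 ≡ 5; y = λ·(1 - 5) - 39 ≡ 28. → (5, 28)

(5, 28)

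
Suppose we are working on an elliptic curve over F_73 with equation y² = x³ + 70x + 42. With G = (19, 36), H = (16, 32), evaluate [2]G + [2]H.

First 2G:
Repeated addition: build up to 2G.
2G: tangent at (19, 36): λ = (3·19² + 70)/(2·36) ≡ 58/72. 72⁻¹ ≡ 72 (mod 73), so λ ≡ 58·72 ≡ 15.
  x = λ² - 19 - 19 = 225 - 38 ≡ 41; y = λ·(19 - 41) - 36 ≡ 72. → (41, 72)
2G = (41, 72).
Next 2H:
Repeated addition: build up to 2H.
2H: tangent at (16, 32): λ = (3·16² + 70)/(2·32) ≡ 35/64. 64⁻¹ ≡ 8 (mod 73) since 64·8 = 512 ≡ 1, so λ ≡ 35·8 ≡ 61.
  x = λ² - 16 - 16 = 3721 - 32 ≡ 39; y = λ·(16 - 39) - 32 ≡ 25. → (39, 25)
2H = (39, 25).
Finally 2G + 2H:
(41, 72) + (39, 25). λ = (25 - 72)/(39 - 41) ≡ 26/71 mod 73. 71⁻¹ ≡ 36 (mod 73), so λ ≡ 60.
  x = λ² - 41 - 39 = 3600 - 80 ≡ 16; y = λ·(41 - 16) - 72 ≡ 41. → (16, 41)

(16, 41)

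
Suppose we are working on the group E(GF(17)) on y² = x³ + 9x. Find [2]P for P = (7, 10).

(4, 10)

tangent at (7, 10): λ = (3·7² + 9)/(2·10) ≡ 3/3. 3⁻¹ ≡ 6 (mod 17), so λ ≡ 3·6 ≡ 1.
  x = λ² - 7 - 7 = 1 - 14 ≡ 4; y = λ·(7 - 4) - 10 ≡ 10. → (4, 10)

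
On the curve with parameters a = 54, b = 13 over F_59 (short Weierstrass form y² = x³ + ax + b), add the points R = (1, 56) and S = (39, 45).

(1, 56) + (39, 45). λ = (45 - 56)/(39 - 1) ≡ 48/38 mod 59. 38⁻¹ ≡ 14 (mod 59) since 38·14 = 532 ≡ 1, so λ ≡ 23.
  x = λ² - 1 - 39 = 529 - 40 ≡ 17; y = λ·(1 - 17) - 56 ≡ 48. → (17, 48)

(17, 48)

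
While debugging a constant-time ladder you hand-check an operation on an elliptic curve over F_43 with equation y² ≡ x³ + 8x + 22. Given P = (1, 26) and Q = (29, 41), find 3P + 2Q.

First 3P:
Repeated addition: build up to 3P.
2P: tangent at (1, 26): λ = (3·1² + 8)/(2·26) ≡ 11/9. 9⁻¹ ≡ 24 (mod 43) since 9·24 = 216 ≡ 1, so λ ≡ 11·24 ≡ 6.
  x = λ² - 1 - 1 = 36 - 2 ≡ 34; y = λ·(1 - 34) - 26 ≡ 34. → (34, 34)
3P: (34, 34) + (1, 26). λ = (26 - 34)/(1 - 34) ≡ 35/10 mod 43. 10⁻¹ ≡ 13 (mod 43) since 10·13 = 130 ≡ 1, so λ ≡ 25.
  x = λ² - 34 - 1 = 625 - 35 ≡ 31; y = λ·(34 - 31) - 34 ≡ 41. → (31, 41)
3P = (31, 41).
Next 2Q:
Repeated addition: build up to 2Q.
2Q: tangent at (29, 41): λ = (3·29² + 8)/(2·41) ≡ 37/39. 39⁻¹ ≡ 32 (mod 43), so λ ≡ 37·32 ≡ 23.
  x = λ² - 29 - 29 = 529 - 58 ≡ 41; y = λ·(29 - 41) - 41 ≡ 27. → (41, 27)
2Q = (41, 27).
Finally 3P + 2Q:
(31, 41) + (41, 27). λ = (27 - 41)/(41 - 31) ≡ 29/10 mod 43. 10⁻¹ ≡ 13 (mod 43), so λ ≡ 33.
  x = λ² - 31 - 41 = 1089 - 72 ≡ 28; y = λ·(31 - 28) - 41 ≡ 15. → (28, 15)

(28, 15)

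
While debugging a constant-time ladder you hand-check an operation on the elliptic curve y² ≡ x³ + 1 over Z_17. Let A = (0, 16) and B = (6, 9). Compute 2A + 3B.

First 2A:
Repeated addition: build up to 2A.
2A: tangent at (0, 16): λ = (3·0² + 0)/(2·16) ≡ 0/15. 15⁻¹ ≡ 8 (mod 17), so λ ≡ 0·8 ≡ 0.
  x = λ² - 0 - 0 = 0 - 0 ≡ 0; y = λ·(0 - 0) - 16 ≡ 1. → (0, 1)
2A = (0, 1).
Next 3B:
Repeated addition: build up to 3B.
2B: tangent at (6, 9): λ = (3·6² + 0)/(2·9) ≡ 6/1. 1⁻¹ ≡ 1 (mod 17), so λ ≡ 6·1 ≡ 6.
  x = λ² - 6 - 6 = 36 - 12 ≡ 7; y = λ·(6 - 7) - 9 ≡ 2. → (7, 2)
3B: (7, 2) + (6, 9). λ = (9 - 2)/(6 - 7) ≡ 7/16 mod 17. 16⁻¹ ≡ 16 (mod 17) since 16·16 = 256 ≡ 1, so λ ≡ 10.
  x = λ² - 7 - 6 = 100 - 13 ≡ 2; y = λ·(7 - 2) - 2 ≡ 14. → (2, 14)
3B = (2, 14).
Finally 2A + 3B:
(0, 1) + (2, 14). λ = (14 - 1)/(2 - 0) ≡ 13/2 mod 17. 2⁻¹ ≡ 9 (mod 17), so λ ≡ 15.
  x = λ² - 0 - 2 = 225 - 2 ≡ 2; y = λ·(0 - 2) - 1 ≡ 3. → (2, 3)

(2, 3)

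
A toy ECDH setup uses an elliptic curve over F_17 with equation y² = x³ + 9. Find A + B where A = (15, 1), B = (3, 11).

(3, 6)

(15, 1) + (3, 11). λ = (11 - 1)/(3 - 15) ≡ 10/5 mod 17. 5⁻¹ ≡ 7 (mod 17), so λ ≡ 2.
  x = λ² - 15 - 3 = 4 - 18 ≡ 3; y = λ·(15 - 3) - 1 ≡ 6. → (3, 6)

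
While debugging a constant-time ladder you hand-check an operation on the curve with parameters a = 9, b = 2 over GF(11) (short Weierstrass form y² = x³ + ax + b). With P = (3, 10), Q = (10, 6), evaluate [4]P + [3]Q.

O

First 4P:
Double-and-add on 4 = (100)₂. Start with P = (3, 10) for the leading 1-bit.
double: tangent at (3, 10): λ = (3·3² + 9)/(2·10) ≡ 3/9. 9⁻¹ ≡ 5 (mod 11) since 9·5 = 45 ≡ 1, so λ ≡ 3·5 ≡ 4.
  x = λ² - 3 - 3 = 16 - 6 ≡ 10; y = λ·(3 - 10) - 10 ≡ 6. → (10, 6)
double: tangent at (10, 6): λ = (3·10² + 9)/(2·6) ≡ 1/1. 1⁻¹ ≡ 1 (mod 11), so λ ≡ 1·1 ≡ 1.
  x = λ² - 10 - 10 = 1 - 20 ≡ 3; y = λ·(10 - 3) - 6 ≡ 1. → (3, 1)
4P = (3, 1).
Next 3Q:
Repeated addition: build up to 3Q.
2Q: tangent at (10, 6): λ = (3·10² + 9)/(2·6) ≡ 1/1. 1⁻¹ ≡ 1 (mod 11) since 1·1 = 1 ≡ 1, so λ ≡ 1·1 ≡ 1.
  x = λ² - 10 - 10 = 1 - 20 ≡ 3; y = λ·(10 - 3) - 6 ≡ 1. → (3, 1)
3Q: (3, 1) + (10, 6). λ = (6 - 1)/(10 - 3) ≡ 5/7 mod 11. 7⁻¹ ≡ 8 (mod 11), so λ ≡ 7.
  x = λ² - 3 - 10 = 49 - 13 ≡ 3; y = λ·(3 - 3) - 1 ≡ 10. → (3, 10)
3Q = (3, 10).
Finally 4P + 3Q:
(3, 1) + (3, 10): same x and y₁ ≡ -y₂, so the sum is the point at infinity.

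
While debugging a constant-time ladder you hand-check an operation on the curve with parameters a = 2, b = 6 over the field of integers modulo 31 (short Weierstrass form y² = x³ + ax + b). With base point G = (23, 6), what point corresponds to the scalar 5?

(4, 4)

Repeated addition: build up to 5G.
2G: tangent at (23, 6): λ = (3·23² + 2)/(2·6) ≡ 8/12. 12⁻¹ ≡ 13 (mod 31), so λ ≡ 8·13 ≡ 11.
  x = λ² - 23 - 23 = 121 - 46 ≡ 13; y = λ·(23 - 13) - 6 ≡ 11. → (13, 11)
3G: (13, 11) + (23, 6). λ = (6 - 11)/(23 - 13) ≡ 26/10 mod 31. 10⁻¹ ≡ 28 (mod 31) since 10·28 = 280 ≡ 1, so λ ≡ 15.
  x = λ² - 13 - 23 = 225 - 36 ≡ 3; y = λ·(13 - 3) - 11 ≡ 15. → (3, 15)
4G: (3, 15) + (23, 6). λ = (6 - 15)/(23 - 3) ≡ 22/20 mod 31. 20⁻¹ ≡ 14 (mod 31) since 20·14 = 280 ≡ 1, so λ ≡ 29.
  x = λ² - 3 - 23 = 841 - 26 ≡ 9; y = λ·(3 - 9) - 15 ≡ 28. → (9, 28)
5G: (9, 28) + (23, 6). λ = (6 - 28)/(23 - 9) ≡ 9/14 mod 31. 14⁻¹ ≡ 20 (mod 31), so λ ≡ 25.
  x = λ² - 9 - 23 = 625 - 32 ≡ 4; y = λ·(9 - 4) - 28 ≡ 4. → (4, 4)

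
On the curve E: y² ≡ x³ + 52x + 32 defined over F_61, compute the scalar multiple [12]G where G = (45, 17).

(29, 59)

Repeated addition: build up to 12G.
2G: tangent at (45, 17): λ = (3·45² + 52)/(2·17) ≡ 27/34. 34⁻¹ ≡ 9 (mod 61), so λ ≡ 27·9 ≡ 60.
  x = λ² - 45 - 45 = 3600 - 90 ≡ 33; y = λ·(45 - 33) - 17 ≡ 32. → (33, 32)
3G: (33, 32) + (45, 17). λ = (17 - 32)/(45 - 33) ≡ 46/12 mod 61. 12⁻¹ ≡ 56 (mod 61) since 12·56 = 672 ≡ 1, so λ ≡ 14.
  x = λ² - 33 - 45 = 196 - 78 ≡ 57; y = λ·(33 - 57) - 32 ≡ 59. → (57, 59)
4G: (57, 59) + (45, 17). λ = (17 - 59)/(45 - 57) ≡ 19/49 mod 61. 49⁻¹ ≡ 5 (mod 61) since 49·5 = 245 ≡ 1, so λ ≡ 34.
  x = λ² - 57 - 45 = 1156 - 102 ≡ 17; y = λ·(57 - 17) - 59 ≡ 20. → (17, 20)
5G: (17, 20) + (45, 17). λ = (17 - 20)/(45 - 17) ≡ 58/28 mod 61. 28⁻¹ ≡ 24 (mod 61), so λ ≡ 50.
  x = λ² - 17 - 45 = 2500 - 62 ≡ 59; y = λ·(17 - 59) - 20 ≡ 15. → (59, 15)
6G: (59, 15) + (45, 17). λ = (17 - 15)/(45 - 59) ≡ 2/47 mod 61. 47⁻¹ ≡ 13 (mod 61), so λ ≡ 26.
  x = λ² - 59 - 45 = 676 - 104 ≡ 23; y = λ·(59 - 23) - 15 ≡ 6. → (23, 6)
7G: (23, 6) + (45, 17). λ = (17 - 6)/(45 - 23) ≡ 11/22 mod 61. 22⁻¹ ≡ 25 (mod 61) since 22·25 = 550 ≡ 1, so λ ≡ 31.
  x = λ² - 23 - 45 = 961 - 68 ≡ 39; y = λ·(23 - 39) - 6 ≡ 47. → (39, 47)
8G: (39, 47) + (45, 17). λ = (17 - 47)/(45 - 39) ≡ 31/6 mod 61. 6⁻¹ ≡ 51 (mod 61), so λ ≡ 56.
  x = λ² - 39 - 45 = 3136 - 84 ≡ 2; y = λ·(39 - 2) - 47 ≡ 12. → (2, 12)
9G: (2, 12) + (45, 17). λ = (17 - 12)/(45 - 2) ≡ 5/43 mod 61. 43⁻¹ ≡ 44 (mod 61), so λ ≡ 37.
  x = λ² - 2 - 45 = 1369 - 47 ≡ 41; y = λ·(2 - 41) - 12 ≡ 9. → (41, 9)
10G: (41, 9) + (45, 17). λ = (17 - 9)/(45 - 41) ≡ 8/4 mod 61. 4⁻¹ ≡ 46 (mod 61), so λ ≡ 2.
  x = λ² - 41 - 45 = 4 - 86 ≡ 40; y = λ·(41 - 40) - 9 ≡ 54. → (40, 54)
11G: (40, 54) + (45, 17). λ = (17 - 54)/(45 - 40) ≡ 24/5 mod 61. 5⁻¹ ≡ 49 (mod 61), so λ ≡ 17.
  x = λ² - 40 - 45 = 289 - 85 ≡ 21; y = λ·(40 - 21) - 54 ≡ 25. → (21, 25)
12G: (21, 25) + (45, 17). λ = (17 - 25)/(45 - 21) ≡ 53/24 mod 61. 24⁻¹ ≡ 28 (mod 61) since 24·28 = 672 ≡ 1, so λ ≡ 20.
  x = λ² - 21 - 45 = 400 - 66 ≡ 29; y = λ·(21 - 29) - 25 ≡ 59. → (29, 59)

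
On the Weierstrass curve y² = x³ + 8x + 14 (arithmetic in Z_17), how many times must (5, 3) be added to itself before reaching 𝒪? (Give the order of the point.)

2P: tangent at (5, 3): λ = (3·5² + 8)/(2·3) ≡ 15/6. 6⁻¹ ≡ 3 (mod 17), so λ ≡ 15·3 ≡ 11.
  x = λ² - 5 - 5 = 121 - 10 ≡ 9; y = λ·(5 - 9) - 3 ≡ 4. → (9, 4)
3P: (9, 4) + (5, 3). λ = (3 - 4)/(5 - 9) ≡ 16/13 mod 17. 13⁻¹ ≡ 4 (mod 17), so λ ≡ 13.
  x = λ² - 9 - 5 = 169 - 14 ≡ 2; y = λ·(9 - 2) - 4 ≡ 2. → (2, 2)
4P: (2, 2) + (5, 3). λ = (3 - 2)/(5 - 2) ≡ 1/3 mod 17. 3⁻¹ ≡ 6 (mod 17), so λ ≡ 6.
  x = λ² - 2 - 5 = 36 - 7 ≡ 12; y = λ·(2 - 12) - 2 ≡ 6. → (12, 6)
5P: (12, 6) + (5, 3). λ = (3 - 6)/(5 - 12) ≡ 14/10 mod 17. 10⁻¹ ≡ 12 (mod 17), so λ ≡ 15.
  x = λ² - 12 - 5 = 225 - 17 ≡ 4; y = λ·(12 - 4) - 6 ≡ 12. → (4, 12)
6P: (4, 12) + (5, 3). λ = (3 - 12)/(5 - 4) ≡ 8/1 mod 17. 1⁻¹ ≡ 1 (mod 17), so λ ≡ 8.
  x = λ² - 4 - 5 = 64 - 9 ≡ 4; y = λ·(4 - 4) - 12 ≡ 5. → (4, 5)
7P: (4, 5) + (5, 3). λ = (3 - 5)/(5 - 4) ≡ 15/1 mod 17. 1⁻¹ ≡ 1 (mod 17), so λ ≡ 15.
  x = λ² - 4 - 5 = 225 - 9 ≡ 12; y = λ·(4 - 12) - 5 ≡ 11. → (12, 11)
8P: (12, 11) + (5, 3). λ = (3 - 11)/(5 - 12) ≡ 9/10 mod 17. 10⁻¹ ≡ 12 (mod 17), so λ ≡ 6.
  x = λ² - 12 - 5 = 36 - 17 ≡ 2; y = λ·(12 - 2) - 11 ≡ 15. → (2, 15)
9P: (2, 15) + (5, 3). λ = (3 - 15)/(5 - 2) ≡ 5/3 mod 17. 3⁻¹ ≡ 6 (mod 17) since 3·6 = 18 ≡ 1, so λ ≡ 13.
  x = λ² - 2 - 5 = 169 - 7 ≡ 9; y = λ·(2 - 9) - 15 ≡ 13. → (9, 13)
10P: (9, 13) + (5, 3). λ = (3 - 13)/(5 - 9) ≡ 7/13 mod 17. 13⁻¹ ≡ 4 (mod 17) since 13·4 = 52 ≡ 1, so λ ≡ 11.
  x = λ² - 9 - 5 = 121 - 14 ≡ 5; y = λ·(9 - 5) - 13 ≡ 14. → (5, 14)
11P: (5, 14) + (5, 3): same x and y₁ ≡ -y₂, so the sum is 𝒪.
11P = 𝒪, so the order is 11.

11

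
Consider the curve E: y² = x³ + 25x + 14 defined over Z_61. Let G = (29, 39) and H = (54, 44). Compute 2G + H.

(46, 31)

First 2G:
Repeated addition: build up to 2G.
2G: tangent at (29, 39): λ = (3·29² + 25)/(2·39) ≡ 47/17. 17⁻¹ ≡ 18 (mod 61), so λ ≡ 47·18 ≡ 53.
  x = λ² - 29 - 29 = 2809 - 58 ≡ 6; y = λ·(29 - 6) - 39 ≡ 21. → (6, 21)
2G = (6, 21).
Finally 2G + H:
(6, 21) + (54, 44). λ = (44 - 21)/(54 - 6) ≡ 23/48 mod 61. 48⁻¹ ≡ 14 (mod 61), so λ ≡ 17.
  x = λ² - 6 - 54 = 289 - 60 ≡ 46; y = λ·(6 - 46) - 21 ≡ 31. → (46, 31)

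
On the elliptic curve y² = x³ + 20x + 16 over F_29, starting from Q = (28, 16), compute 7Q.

Repeated addition: build up to 7Q.
2Q: tangent at (28, 16): λ = (3·28² + 20)/(2·16) ≡ 23/3. 3⁻¹ ≡ 10 (mod 29), so λ ≡ 23·10 ≡ 27.
  x = λ² - 28 - 28 = 729 - 56 ≡ 6; y = λ·(28 - 6) - 16 ≡ 27. → (6, 27)
3Q: (6, 27) + (28, 16). λ = (16 - 27)/(28 - 6) ≡ 18/22 mod 29. 22⁻¹ ≡ 4 (mod 29), so λ ≡ 14.
  x = λ² - 6 - 28 = 196 - 34 ≡ 17; y = λ·(6 - 17) - 27 ≡ 22. → (17, 22)
4Q: (17, 22) + (28, 16). λ = (16 - 22)/(28 - 17) ≡ 23/11 mod 29. 11⁻¹ ≡ 8 (mod 29), so λ ≡ 10.
  x = λ² - 17 - 28 = 100 - 45 ≡ 26; y = λ·(17 - 26) - 22 ≡ 4. → (26, 4)
5Q: (26, 4) + (28, 16). λ = (16 - 4)/(28 - 26) ≡ 12/2 mod 29. 2⁻¹ ≡ 15 (mod 29) since 2·15 = 30 ≡ 1, so λ ≡ 6.
  x = λ² - 26 - 28 = 36 - 54 ≡ 11; y = λ·(26 - 11) - 4 ≡ 28. → (11, 28)
6Q: (11, 28) + (28, 16). λ = (16 - 28)/(28 - 11) ≡ 17/17 mod 29. 17⁻¹ ≡ 12 (mod 29), so λ ≡ 1.
  x = λ² - 11 - 28 = 1 - 39 ≡ 20; y = λ·(11 - 20) - 28 ≡ 21. → (20, 21)
7Q: (20, 21) + (28, 16). λ = (16 - 21)/(28 - 20) ≡ 24/8 mod 29. 8⁻¹ ≡ 11 (mod 29), so λ ≡ 3.
  x = λ² - 20 - 28 = 9 - 48 ≡ 19; y = λ·(20 - 19) - 21 ≡ 11. → (19, 11)

(19, 11)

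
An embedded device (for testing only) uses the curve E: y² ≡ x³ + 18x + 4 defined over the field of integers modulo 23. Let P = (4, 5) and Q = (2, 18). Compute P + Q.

(19, 12)

(4, 5) + (2, 18). λ = (18 - 5)/(2 - 4) ≡ 13/21 mod 23. 21⁻¹ ≡ 11 (mod 23) since 21·11 = 231 ≡ 1, so λ ≡ 5.
  x = λ² - 4 - 2 = 25 - 6 ≡ 19; y = λ·(4 - 19) - 5 ≡ 12. → (19, 12)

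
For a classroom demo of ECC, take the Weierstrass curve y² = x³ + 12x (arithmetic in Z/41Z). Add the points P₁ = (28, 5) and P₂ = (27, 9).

(28, 5) + (27, 9). λ = (9 - 5)/(27 - 28) ≡ 4/40 mod 41. 40⁻¹ ≡ 40 (mod 41) since 40·40 = 1600 ≡ 1, so λ ≡ 37.
  x = λ² - 28 - 27 = 1369 - 55 ≡ 2; y = λ·(28 - 2) - 5 ≡ 14. → (2, 14)

(2, 14)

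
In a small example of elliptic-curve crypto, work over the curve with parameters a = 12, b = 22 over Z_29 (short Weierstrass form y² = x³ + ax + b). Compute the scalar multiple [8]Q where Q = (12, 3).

Repeated addition: build up to 8Q.
2Q: tangent at (12, 3): λ = (3·12² + 12)/(2·3) ≡ 9/6. 6⁻¹ ≡ 5 (mod 29), so λ ≡ 9·5 ≡ 16.
  x = λ² - 12 - 12 = 256 - 24 ≡ 0; y = λ·(12 - 0) - 3 ≡ 15. → (0, 15)
3Q: (0, 15) + (12, 3). λ = (3 - 15)/(12 - 0) ≡ 17/12 mod 29. 12⁻¹ ≡ 17 (mod 29) since 12·17 = 204 ≡ 1, so λ ≡ 28.
  x = λ² - 0 - 12 = 784 - 12 ≡ 18; y = λ·(0 - 18) - 15 ≡ 3. → (18, 3)
4Q: (18, 3) + (12, 3). λ = (3 - 3)/(12 - 18) ≡ 0/23 mod 29. 23⁻¹ ≡ 24 (mod 29) since 23·24 = 552 ≡ 1, so λ ≡ 0.
  x = λ² - 18 - 12 = 0 - 30 ≡ 28; y = λ·(18 - 28) - 3 ≡ 26. → (28, 26)
5Q: (28, 26) + (12, 3). λ = (3 - 26)/(12 - 28) ≡ 6/13 mod 29. 13⁻¹ ≡ 9 (mod 29) since 13·9 = 117 ≡ 1, so λ ≡ 25.
  x = λ² - 28 - 12 = 625 - 40 ≡ 5; y = λ·(28 - 5) - 26 ≡ 27. → (5, 27)
6Q: (5, 27) + (12, 3). λ = (3 - 27)/(12 - 5) ≡ 5/7 mod 29. 7⁻¹ ≡ 25 (mod 29) since 7·25 = 175 ≡ 1, so λ ≡ 9.
  x = λ² - 5 - 12 = 81 - 17 ≡ 6; y = λ·(5 - 6) - 27 ≡ 22. → (6, 22)
7Q: (6, 22) + (12, 3). λ = (3 - 22)/(12 - 6) ≡ 10/6 mod 29. 6⁻¹ ≡ 5 (mod 29), so λ ≡ 21.
  x = λ² - 6 - 12 = 441 - 18 ≡ 17; y = λ·(6 - 17) - 22 ≡ 8. → (17, 8)
8Q: (17, 8) + (12, 3). λ = (3 - 8)/(12 - 17) ≡ 24/24 mod 29. 24⁻¹ ≡ 23 (mod 29) since 24·23 = 552 ≡ 1, so λ ≡ 1.
  x = λ² - 17 - 12 = 1 - 29 ≡ 1; y = λ·(17 - 1) - 8 ≡ 8. → (1, 8)

(1, 8)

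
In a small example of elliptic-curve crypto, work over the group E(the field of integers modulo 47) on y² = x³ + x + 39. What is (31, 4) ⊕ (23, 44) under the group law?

(18, 25)

(31, 4) + (23, 44). λ = (44 - 4)/(23 - 31) ≡ 40/39 mod 47. 39⁻¹ ≡ 41 (mod 47), so λ ≡ 42.
  x = λ² - 31 - 23 = 1764 - 54 ≡ 18; y = λ·(31 - 18) - 4 ≡ 25. → (18, 25)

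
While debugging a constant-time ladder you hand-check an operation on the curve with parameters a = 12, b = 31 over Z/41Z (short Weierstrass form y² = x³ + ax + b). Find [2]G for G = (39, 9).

(24, 11)

tangent at (39, 9): λ = (3·39² + 12)/(2·9) ≡ 24/18. 18⁻¹ ≡ 16 (mod 41) since 18·16 = 288 ≡ 1, so λ ≡ 24·16 ≡ 15.
  x = λ² - 39 - 39 = 225 - 78 ≡ 24; y = λ·(39 - 24) - 9 ≡ 11. → (24, 11)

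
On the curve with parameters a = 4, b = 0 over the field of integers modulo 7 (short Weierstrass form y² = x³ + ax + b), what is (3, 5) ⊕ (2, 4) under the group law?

(3, 5) + (2, 4). λ = (4 - 5)/(2 - 3) ≡ 6/6 mod 7. 6⁻¹ ≡ 6 (mod 7), so λ ≡ 1.
  x = λ² - 3 - 2 = 1 - 5 ≡ 3; y = λ·(3 - 3) - 5 ≡ 2. → (3, 2)

(3, 2)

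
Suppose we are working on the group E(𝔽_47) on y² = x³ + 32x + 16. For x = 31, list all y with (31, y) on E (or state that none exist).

x³ + 32x + 16 = 30799 ≡ 14 (mod 47).
Square roots of 14 mod 47: 22 and 25 (since 22² = 484 ≡ 14).

22, 25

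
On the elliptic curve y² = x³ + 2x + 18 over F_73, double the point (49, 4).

(51, 38)

tangent at (49, 4): λ = (3·49² + 2)/(2·4) ≡ 51/8. 8⁻¹ ≡ 64 (mod 73) since 8·64 = 512 ≡ 1, so λ ≡ 51·64 ≡ 52.
  x = λ² - 49 - 49 = 2704 - 98 ≡ 51; y = λ·(49 - 51) - 4 ≡ 38. → (51, 38)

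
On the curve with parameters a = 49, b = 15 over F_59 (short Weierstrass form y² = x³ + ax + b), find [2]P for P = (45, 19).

(50, 54)

tangent at (45, 19): λ = (3·45² + 49)/(2·19) ≡ 47/38. 38⁻¹ ≡ 14 (mod 59), so λ ≡ 47·14 ≡ 9.
  x = λ² - 45 - 45 = 81 - 90 ≡ 50; y = λ·(45 - 50) - 19 ≡ 54. → (50, 54)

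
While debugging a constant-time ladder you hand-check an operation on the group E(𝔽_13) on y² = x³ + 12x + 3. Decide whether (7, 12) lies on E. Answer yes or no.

y² = 12² ≡ 1; x³ + 12x + 3 = 430 ≡ 1 (mod 13). 1 = 1.

yes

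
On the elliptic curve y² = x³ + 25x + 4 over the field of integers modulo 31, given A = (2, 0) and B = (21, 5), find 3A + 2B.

(0, 2)

First 3A:
Repeated addition: build up to 3A.
2A: (2, 0) + (2, 0): same x and y₁ ≡ -y₂, so the sum is O.
3A: O + (2, 0) = (2, 0) (identity).
3A = (2, 0).
Next 2B:
Repeated addition: build up to 2B.
2B: tangent at (21, 5): λ = (3·21² + 25)/(2·5) ≡ 15/10. 10⁻¹ ≡ 28 (mod 31) since 10·28 = 280 ≡ 1, so λ ≡ 15·28 ≡ 17.
  x = λ² - 21 - 21 = 289 - 42 ≡ 30; y = λ·(21 - 30) - 5 ≡ 28. → (30, 28)
2B = (30, 28).
Finally 3A + 2B:
(2, 0) + (30, 28). λ = (28 - 0)/(30 - 2) ≡ 28/28 mod 31. 28⁻¹ ≡ 10 (mod 31), so λ ≡ 1.
  x = λ² - 2 - 30 = 1 - 32 ≡ 0; y = λ·(2 - 0) - 0 ≡ 2. → (0, 2)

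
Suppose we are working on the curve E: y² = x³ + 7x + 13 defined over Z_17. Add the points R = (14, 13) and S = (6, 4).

(15, 5)

(14, 13) + (6, 4). λ = (4 - 13)/(6 - 14) ≡ 8/9 mod 17. 9⁻¹ ≡ 2 (mod 17) since 9·2 = 18 ≡ 1, so λ ≡ 16.
  x = λ² - 14 - 6 = 256 - 20 ≡ 15; y = λ·(14 - 15) - 13 ≡ 5. → (15, 5)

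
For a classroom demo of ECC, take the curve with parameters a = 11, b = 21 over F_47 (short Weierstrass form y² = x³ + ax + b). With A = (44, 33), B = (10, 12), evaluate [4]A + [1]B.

(10, 35)

First 4A:
Repeated addition: build up to 4A.
2A: tangent at (44, 33): λ = (3·44² + 11)/(2·33) ≡ 38/19. 19⁻¹ ≡ 5 (mod 47), so λ ≡ 38·5 ≡ 2.
  x = λ² - 44 - 44 = 4 - 88 ≡ 10; y = λ·(44 - 10) - 33 ≡ 35. → (10, 35)
3A: (10, 35) + (44, 33). λ = (33 - 35)/(44 - 10) ≡ 45/34 mod 47. 34⁻¹ ≡ 18 (mod 47) since 34·18 = 612 ≡ 1, so λ ≡ 11.
  x = λ² - 10 - 44 = 121 - 54 ≡ 20; y = λ·(10 - 20) - 35 ≡ 43. → (20, 43)
4A: (20, 43) + (44, 33). λ = (33 - 43)/(44 - 20) ≡ 37/24 mod 47. 24⁻¹ ≡ 2 (mod 47), so λ ≡ 27.
  x = λ² - 20 - 44 = 729 - 64 ≡ 7; y = λ·(20 - 7) - 43 ≡ 26. → (7, 26)
4A = (7, 26).
Finally 4A + B:
(7, 26) + (10, 12). λ = (12 - 26)/(10 - 7) ≡ 33/3 mod 47. 3⁻¹ ≡ 16 (mod 47), so λ ≡ 11.
  x = λ² - 7 - 10 = 121 - 17 ≡ 10; y = λ·(7 - 10) - 26 ≡ 35. → (10, 35)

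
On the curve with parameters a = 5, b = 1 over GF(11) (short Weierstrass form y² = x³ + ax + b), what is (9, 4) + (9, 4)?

tangent at (9, 4): λ = (3·9² + 5)/(2·4) ≡ 6/8. 8⁻¹ ≡ 7 (mod 11) since 8·7 = 56 ≡ 1, so λ ≡ 6·7 ≡ 9.
  x = λ² - 9 - 9 = 81 - 18 ≡ 8; y = λ·(9 - 8) - 4 ≡ 5. → (8, 5)

(8, 5)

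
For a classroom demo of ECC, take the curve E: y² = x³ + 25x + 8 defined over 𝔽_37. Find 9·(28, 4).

(27, 4)

Write P = (28, 4).
Double-and-add on 9 = (1001)₂. Start with P = (28, 4) for the leading 1-bit.
double: tangent at (28, 4): λ = (3·28² + 25)/(2·4) ≡ 9/8. 8⁻¹ ≡ 14 (mod 37), so λ ≡ 9·14 ≡ 15.
  x = λ² - 28 - 28 = 225 - 56 ≡ 21; y = λ·(28 - 21) - 4 ≡ 27. → (21, 27)
double: tangent at (21, 27): λ = (3·21² + 25)/(2·27) ≡ 16/17. 17⁻¹ ≡ 24 (mod 37) since 17·24 = 408 ≡ 1, so λ ≡ 16·24 ≡ 14.
  x = λ² - 21 - 21 = 196 - 42 ≡ 6; y = λ·(21 - 6) - 27 ≡ 35. → (6, 35)
double: tangent at (6, 35): λ = (3·6² + 25)/(2·35) ≡ 22/33. 33⁻¹ ≡ 9 (mod 37) since 33·9 = 297 ≡ 1, so λ ≡ 22·9 ≡ 13.
  x = λ² - 6 - 6 = 169 - 12 ≡ 9; y = λ·(6 - 9) - 35 ≡ 0. → (9, 0)
add P: (9, 0) + (28, 4). λ = (4 - 0)/(28 - 9) ≡ 4/19 mod 37. 19⁻¹ ≡ 2 (mod 37) since 19·2 = 38 ≡ 1, so λ ≡ 8.
  x = λ² - 9 - 28 = 64 - 37 ≡ 27; y = λ·(9 - 27) - 0 ≡ 4. → (27, 4)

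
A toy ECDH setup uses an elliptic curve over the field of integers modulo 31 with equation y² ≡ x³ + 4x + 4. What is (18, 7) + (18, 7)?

(2, 19)

tangent at (18, 7): λ = (3·18² + 4)/(2·7) ≡ 15/14. 14⁻¹ ≡ 20 (mod 31), so λ ≡ 15·20 ≡ 21.
  x = λ² - 18 - 18 = 441 - 36 ≡ 2; y = λ·(18 - 2) - 7 ≡ 19. → (2, 19)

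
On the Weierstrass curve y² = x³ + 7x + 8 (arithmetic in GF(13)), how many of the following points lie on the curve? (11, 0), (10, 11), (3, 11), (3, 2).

2

(11, 0): 0² ≡ 0, rhs ≡ 12 → off.
(10, 11): 11² ≡ 4, rhs ≡ 12 → off.
(3, 11): 11² ≡ 4, rhs ≡ 4 → on.
(3, 2): 2² ≡ 4, rhs ≡ 4 → on.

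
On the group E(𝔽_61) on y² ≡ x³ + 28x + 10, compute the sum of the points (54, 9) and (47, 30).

(54, 9) + (47, 30). λ = (30 - 9)/(47 - 54) ≡ 21/54 mod 61. 54⁻¹ ≡ 26 (mod 61) since 54·26 = 1404 ≡ 1, so λ ≡ 58.
  x = λ² - 54 - 47 = 3364 - 101 ≡ 30; y = λ·(54 - 30) - 9 ≡ 41. → (30, 41)

(30, 41)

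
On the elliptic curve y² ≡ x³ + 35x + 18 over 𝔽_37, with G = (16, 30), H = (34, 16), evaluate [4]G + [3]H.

First 4G:
Repeated addition: build up to 4G.
2G: tangent at (16, 30): λ = (3·16² + 35)/(2·30) ≡ 26/23. 23⁻¹ ≡ 29 (mod 37), so λ ≡ 26·29 ≡ 14.
  x = λ² - 16 - 16 = 196 - 32 ≡ 16; y = λ·(16 - 16) - 30 ≡ 7. → (16, 7)
3G: (16, 7) + (16, 30): same x and y₁ ≡ -y₂, so the sum is O.
4G: O + (16, 30) = (16, 30) (identity).
4G = (16, 30).
Next 3H:
Repeated addition: build up to 3H.
2H: tangent at (34, 16): λ = (3·34² + 35)/(2·16) ≡ 25/32. 32⁻¹ ≡ 22 (mod 37) since 32·22 = 704 ≡ 1, so λ ≡ 25·22 ≡ 32.
  x = λ² - 34 - 34 = 1024 - 68 ≡ 31; y = λ·(34 - 31) - 16 ≡ 6. → (31, 6)
3H: (31, 6) + (34, 16). λ = (16 - 6)/(34 - 31) ≡ 10/3 mod 37. 3⁻¹ ≡ 25 (mod 37) since 3·25 = 75 ≡ 1, so λ ≡ 28.
  x = λ² - 31 - 34 = 784 - 65 ≡ 16; y = λ·(31 - 16) - 6 ≡ 7. → (16, 7)
3H = (16, 7).
Finally 4G + 3H:
(16, 30) + (16, 7): same x and y₁ ≡ -y₂, so the sum is O.

O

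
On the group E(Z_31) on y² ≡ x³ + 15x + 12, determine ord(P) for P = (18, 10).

10

2P: tangent at (18, 10): λ = (3·18² + 15)/(2·10) ≡ 26/20. 20⁻¹ ≡ 14 (mod 31), so λ ≡ 26·14 ≡ 23.
  x = λ² - 18 - 18 = 529 - 36 ≡ 28; y = λ·(18 - 28) - 10 ≡ 8. → (28, 8)
3P: (28, 8) + (18, 10). λ = (10 - 8)/(18 - 28) ≡ 2/21 mod 31. 21⁻¹ ≡ 3 (mod 31) since 21·3 = 63 ≡ 1, so λ ≡ 6.
  x = λ² - 28 - 18 = 36 - 46 ≡ 21; y = λ·(28 - 21) - 8 ≡ 3. → (21, 3)
4P: (21, 3) + (18, 10). λ = (10 - 3)/(18 - 21) ≡ 7/28 mod 31. 28⁻¹ ≡ 10 (mod 31) since 28·10 = 280 ≡ 1, so λ ≡ 8.
  x = λ² - 21 - 18 = 64 - 39 ≡ 25; y = λ·(21 - 25) - 3 ≡ 27. → (25, 27)
5P: (25, 27) + (18, 10). λ = (10 - 27)/(18 - 25) ≡ 14/24 mod 31. 24⁻¹ ≡ 22 (mod 31), so λ ≡ 29.
  x = λ² - 25 - 18 = 841 - 43 ≡ 23; y = λ·(25 - 23) - 27 ≡ 0. → (23, 0)
6P: (23, 0) + (18, 10). λ = (10 - 0)/(18 - 23) ≡ 10/26 mod 31. 26⁻¹ ≡ 6 (mod 31) since 26·6 = 156 ≡ 1, so λ ≡ 29.
  x = λ² - 23 - 18 = 841 - 41 ≡ 25; y = λ·(23 - 25) - 0 ≡ 4. → (25, 4)
7P: (25, 4) + (18, 10). λ = (10 - 4)/(18 - 25) ≡ 6/24 mod 31. 24⁻¹ ≡ 22 (mod 31), so λ ≡ 8.
  x = λ² - 25 - 18 = 64 - 43 ≡ 21; y = λ·(25 - 21) - 4 ≡ 28. → (21, 28)
8P: (21, 28) + (18, 10). λ = (10 - 28)/(18 - 21) ≡ 13/28 mod 31. 28⁻¹ ≡ 10 (mod 31) since 28·10 = 280 ≡ 1, so λ ≡ 6.
  x = λ² - 21 - 18 = 36 - 39 ≡ 28; y = λ·(21 - 28) - 28 ≡ 23. → (28, 23)
9P: (28, 23) + (18, 10). λ = (10 - 23)/(18 - 28) ≡ 18/21 mod 31. 21⁻¹ ≡ 3 (mod 31), so λ ≡ 23.
  x = λ² - 28 - 18 = 529 - 46 ≡ 18; y = λ·(28 - 18) - 23 ≡ 21. → (18, 21)
10P: (18, 21) + (18, 10): same x and y₁ ≡ -y₂, so the sum is 𝒪.
10P = 𝒪, so the order is 10.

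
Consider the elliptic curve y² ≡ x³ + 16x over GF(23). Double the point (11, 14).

tangent at (11, 14): λ = (3·11² + 16)/(2·14) ≡ 11/5. 5⁻¹ ≡ 14 (mod 23), so λ ≡ 11·14 ≡ 16.
  x = λ² - 11 - 11 = 256 - 22 ≡ 4; y = λ·(11 - 4) - 14 ≡ 6. → (4, 6)

(4, 6)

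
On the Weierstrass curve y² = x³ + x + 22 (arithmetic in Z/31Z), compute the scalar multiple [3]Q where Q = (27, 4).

Repeated addition: build up to 3Q.
2Q: tangent at (27, 4): λ = (3·27² + 1)/(2·4) ≡ 18/8. 8⁻¹ ≡ 4 (mod 31) since 8·4 = 32 ≡ 1, so λ ≡ 18·4 ≡ 10.
  x = λ² - 27 - 27 = 100 - 54 ≡ 15; y = λ·(27 - 15) - 4 ≡ 23. → (15, 23)
3Q: (15, 23) + (27, 4). λ = (4 - 23)/(27 - 15) ≡ 12/12 mod 31. 12⁻¹ ≡ 13 (mod 31), so λ ≡ 1.
  x = λ² - 15 - 27 = 1 - 42 ≡ 21; y = λ·(15 - 21) - 23 ≡ 2. → (21, 2)

(21, 2)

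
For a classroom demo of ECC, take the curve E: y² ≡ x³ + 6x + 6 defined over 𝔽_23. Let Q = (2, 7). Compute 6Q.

Double-and-add on 6 = (110)₂. Start with Q = (2, 7) for the leading 1-bit.
double: tangent at (2, 7): λ = (3·2² + 6)/(2·7) ≡ 18/14. 14⁻¹ ≡ 5 (mod 23) since 14·5 = 70 ≡ 1, so λ ≡ 18·5 ≡ 21.
  x = λ² - 2 - 2 = 441 - 4 ≡ 0; y = λ·(2 - 0) - 7 ≡ 12. → (0, 12)
add Q: (0, 12) + (2, 7). λ = (7 - 12)/(2 - 0) ≡ 18/2 mod 23. 2⁻¹ ≡ 12 (mod 23), so λ ≡ 9.
  x = λ² - 0 - 2 = 81 - 2 ≡ 10; y = λ·(0 - 10) - 12 ≡ 13. → (10, 13)
double: tangent at (10, 13): λ = (3·10² + 6)/(2·13) ≡ 7/3. 3⁻¹ ≡ 8 (mod 23), so λ ≡ 7·8 ≡ 10.
  x = λ² - 10 - 10 = 100 - 20 ≡ 11; y = λ·(10 - 11) - 13 ≡ 0. → (11, 0)

(11, 0)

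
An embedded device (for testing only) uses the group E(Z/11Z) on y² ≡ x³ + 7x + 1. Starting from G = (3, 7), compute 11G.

Repeated addition: build up to 11G.
2G: tangent at (3, 7): λ = (3·3² + 7)/(2·7) ≡ 1/3. 3⁻¹ ≡ 4 (mod 11), so λ ≡ 1·4 ≡ 4.
  x = λ² - 3 - 3 = 16 - 6 ≡ 10; y = λ·(3 - 10) - 7 ≡ 9. → (10, 9)
3G: (10, 9) + (3, 7). λ = (7 - 9)/(3 - 10) ≡ 9/4 mod 11. 4⁻¹ ≡ 3 (mod 11), so λ ≡ 5.
  x = λ² - 10 - 3 = 25 - 13 ≡ 1; y = λ·(10 - 1) - 9 ≡ 3. → (1, 3)
4G: (1, 3) + (3, 7). λ = (7 - 3)/(3 - 1) ≡ 4/2 mod 11. 2⁻¹ ≡ 6 (mod 11), so λ ≡ 2.
  x = λ² - 1 - 3 = 4 - 4 ≡ 0; y = λ·(1 - 0) - 3 ≡ 10. → (0, 10)
5G: (0, 10) + (3, 7). λ = (7 - 10)/(3 - 0) ≡ 8/3 mod 11. 3⁻¹ ≡ 4 (mod 11) since 3·4 = 12 ≡ 1, so λ ≡ 10.
  x = λ² - 0 - 3 = 100 - 3 ≡ 9; y = λ·(0 - 9) - 10 ≡ 10. → (9, 10)
6G: (9, 10) + (3, 7). λ = (7 - 10)/(3 - 9) ≡ 8/5 mod 11. 5⁻¹ ≡ 9 (mod 11), so λ ≡ 6.
  x = λ² - 9 - 3 = 36 - 12 ≡ 2; y = λ·(9 - 2) - 10 ≡ 10. → (2, 10)
7G: (2, 10) + (3, 7). λ = (7 - 10)/(3 - 2) ≡ 8/1 mod 11. 1⁻¹ ≡ 1 (mod 11), so λ ≡ 8.
  x = λ² - 2 - 3 = 64 - 5 ≡ 4; y = λ·(2 - 4) - 10 ≡ 7. → (4, 7)
8G: (4, 7) + (3, 7). λ = (7 - 7)/(3 - 4) ≡ 0/10 mod 11. 10⁻¹ ≡ 10 (mod 11) since 10·10 = 100 ≡ 1, so λ ≡ 0.
  x = λ² - 4 - 3 = 0 - 7 ≡ 4; y = λ·(4 - 4) - 7 ≡ 4. → (4, 4)
9G: (4, 4) + (3, 7). λ = (7 - 4)/(3 - 4) ≡ 3/10 mod 11. 10⁻¹ ≡ 10 (mod 11) since 10·10 = 100 ≡ 1, so λ ≡ 8.
  x = λ² - 4 - 3 = 64 - 7 ≡ 2; y = λ·(4 - 2) - 4 ≡ 1. → (2, 1)
10G: (2, 1) + (3, 7). λ = (7 - 1)/(3 - 2) ≡ 6/1 mod 11. 1⁻¹ ≡ 1 (mod 11) since 1·1 = 1 ≡ 1, so λ ≡ 6.
  x = λ² - 2 - 3 = 36 - 5 ≡ 9; y = λ·(2 - 9) - 1 ≡ 1. → (9, 1)
11G: (9, 1) + (3, 7). λ = (7 - 1)/(3 - 9) ≡ 6/5 mod 11. 5⁻¹ ≡ 9 (mod 11) since 5·9 = 45 ≡ 1, so λ ≡ 10.
  x = λ² - 9 - 3 = 100 - 12 ≡ 0; y = λ·(9 - 0) - 1 ≡ 1. → (0, 1)

(0, 1)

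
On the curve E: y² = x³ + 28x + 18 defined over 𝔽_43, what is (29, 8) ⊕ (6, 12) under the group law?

(39, 33)

(29, 8) + (6, 12). λ = (12 - 8)/(6 - 29) ≡ 4/20 mod 43. 20⁻¹ ≡ 28 (mod 43) since 20·28 = 560 ≡ 1, so λ ≡ 26.
  x = λ² - 29 - 6 = 676 - 35 ≡ 39; y = λ·(29 - 39) - 8 ≡ 33. → (39, 33)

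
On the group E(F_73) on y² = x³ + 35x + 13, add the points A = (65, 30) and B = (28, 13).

(65, 30) + (28, 13). λ = (13 - 30)/(28 - 65) ≡ 56/36 mod 73. 36⁻¹ ≡ 71 (mod 73), so λ ≡ 34.
  x = λ² - 65 - 28 = 1156 - 93 ≡ 41; y = λ·(65 - 41) - 30 ≡ 56. → (41, 56)

(41, 56)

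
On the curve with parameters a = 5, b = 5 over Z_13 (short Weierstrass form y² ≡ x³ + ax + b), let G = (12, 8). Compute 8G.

(12, 5)

Repeated addition: build up to 8G.
2G: tangent at (12, 8): λ = (3·12² + 5)/(2·8) ≡ 8/3. 3⁻¹ ≡ 9 (mod 13), so λ ≡ 8·9 ≡ 7.
  x = λ² - 12 - 12 = 49 - 24 ≡ 12; y = λ·(12 - 12) - 8 ≡ 5. → (12, 5)
3G: (12, 5) + (12, 8): same x and y₁ ≡ -y₂, so the sum is O.
4G: O + (12, 8) = (12, 8) (identity).
5G: tangent at (12, 8): λ = (3·12² + 5)/(2·8) ≡ 8/3. 3⁻¹ ≡ 9 (mod 13), so λ ≡ 8·9 ≡ 7.
  x = λ² - 12 - 12 = 49 - 24 ≡ 12; y = λ·(12 - 12) - 8 ≡ 5. → (12, 5)
6G: (12, 5) + (12, 8): same x and y₁ ≡ -y₂, so the sum is O.
7G: O + (12, 8) = (12, 8) (identity).
8G: tangent at (12, 8): λ = (3·12² + 5)/(2·8) ≡ 8/3. 3⁻¹ ≡ 9 (mod 13), so λ ≡ 8·9 ≡ 7.
  x = λ² - 12 - 12 = 49 - 24 ≡ 12; y = λ·(12 - 12) - 8 ≡ 5. → (12, 5)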